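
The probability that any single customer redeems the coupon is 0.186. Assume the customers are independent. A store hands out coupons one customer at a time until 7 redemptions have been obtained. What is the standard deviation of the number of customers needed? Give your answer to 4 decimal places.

Y = total customers until the seventh success; negative binomial with r=7, p=0.186.
SD(Y) = √[r(1−p)/p²] = √(164.701122) = 12.833593

12.8336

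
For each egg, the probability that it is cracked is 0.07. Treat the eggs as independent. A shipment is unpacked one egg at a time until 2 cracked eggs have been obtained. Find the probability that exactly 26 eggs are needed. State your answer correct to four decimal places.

0.0215

Y = trial on which the second success occurs; negative binomial, r=2, p=0.07.
P(Y=26) = C(25,1) · p^2 · (1−p)^24
= 25 · 0.0049 · 0.17522 = 0.021465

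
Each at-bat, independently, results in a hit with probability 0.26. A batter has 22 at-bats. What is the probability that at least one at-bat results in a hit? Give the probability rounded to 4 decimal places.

0.9987

P(at least one) = 1 − P(none) = 1 − (1 − 0.26)^22
= 1 − 0.001328 = 0.998672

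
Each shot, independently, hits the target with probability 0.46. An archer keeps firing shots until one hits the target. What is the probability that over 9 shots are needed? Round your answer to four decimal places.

0.0039

Y = number of shots to the first success; geometric, p = 0.46.
P(Y > 9) = P(first 9 all fail) = (1−p)^9 = 0.003904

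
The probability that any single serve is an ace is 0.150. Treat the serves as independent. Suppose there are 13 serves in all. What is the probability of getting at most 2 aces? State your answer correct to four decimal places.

0.6920

X ~ Binomial(13, 0.15); P(X ≤ 2) = Σ C(13,k) p^k (1−p)^(13−k) over k:
  k=0: C(13,0)·0.15^0·0.85^13 = 0.120905
  k=1: C(13,1)·0.15^1·0.85^12 = 0.277371
  k=2: C(13,2)·0.15^2·0.85^11 = 0.293687
Total = 0.691964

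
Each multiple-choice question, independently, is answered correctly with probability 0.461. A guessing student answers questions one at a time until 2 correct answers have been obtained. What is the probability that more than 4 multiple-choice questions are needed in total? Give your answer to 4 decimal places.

0.3732

Needing more than 4 multiple-choice questions ⇔ fewer than 2 successes in the first 4. With X ~ Binomial(4, 0.461), P(Y > 4) = P(X ≤ 1).
  k=0: C(4,0)·0.461^0·0.539^4 = 0.084402
  k=1: C(4,1)·0.461^1·0.539^3 = 0.288753
P(X ≤ 1) = 0.373156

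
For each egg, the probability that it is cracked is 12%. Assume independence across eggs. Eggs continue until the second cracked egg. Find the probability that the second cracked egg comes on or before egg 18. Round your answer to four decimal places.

Finishing within 18 eggs ⇔ at least 2 successes in the first 18. With X ~ Binomial(18, 0.12), P(Y ≤ 18) = 1 − P(X ≤ 1).
  k=0: C(18,0)·0.12^0·0.88^18 = 0.100159
  k=1: C(18,1)·0.12^1·0.88^17 = 0.245844
1 − 0.346002 = 0.653998

0.6540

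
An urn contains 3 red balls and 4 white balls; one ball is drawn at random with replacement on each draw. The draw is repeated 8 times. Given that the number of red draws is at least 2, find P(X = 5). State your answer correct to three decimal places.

X ~ Binomial(8, 0.428571). Want P(X=5 | X≥2) = P(X=5) / P(X≥2).
P(X=5) = C(8,5)·0.428571^5·0.571429^3 = 0.15107
P(X≥2) = 1 − 0.01137 − 0.06821 = 0.92042
Ratio = 0.15107 / 0.92042 = 0.16414

0.164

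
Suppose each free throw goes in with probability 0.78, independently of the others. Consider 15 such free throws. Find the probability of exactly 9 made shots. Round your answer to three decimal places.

0.061

X ~ Binomial(n=15, p=0.78).
P(X=9) = C(15,9) · p^9 · (1−p)^6
= 5005 · 0.10687 · 0.00011338 = 0.06064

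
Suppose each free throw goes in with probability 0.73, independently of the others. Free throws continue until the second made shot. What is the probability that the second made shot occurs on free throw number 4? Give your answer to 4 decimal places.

0.1165

Y = trial on which the second success occurs; negative binomial, r=2, p=0.73.
P(Y=4) = C(3,1) · p^2 · (1−p)^2
= 3 · 0.5329 · 0.0729 = 0.116545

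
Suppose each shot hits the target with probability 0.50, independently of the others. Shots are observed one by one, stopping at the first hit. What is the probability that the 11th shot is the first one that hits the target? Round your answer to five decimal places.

0.00049

Geometric (trials to first success), p = 0.50.
P(Y = 11) = (1−p)^10 · p = 0.00097656 · 0.50 = 0.0004883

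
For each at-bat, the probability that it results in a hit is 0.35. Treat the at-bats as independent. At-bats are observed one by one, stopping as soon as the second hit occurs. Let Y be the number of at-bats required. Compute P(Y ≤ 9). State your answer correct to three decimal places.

Finishing within 9 at-bats ⇔ at least 2 successes in the first 9. With X ~ Binomial(9, 0.35), P(Y ≤ 9) = 1 − P(X ≤ 1).
  k=0: C(9,0)·0.35^0·0.65^9 = 0.02071
  k=1: C(9,1)·0.35^1·0.65^8 = 0.10037
1 − 0.12109 = 0.87891

0.879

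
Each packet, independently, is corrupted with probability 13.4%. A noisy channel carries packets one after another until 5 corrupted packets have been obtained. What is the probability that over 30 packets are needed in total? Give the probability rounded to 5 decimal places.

0.62497

Needing more than 30 packets ⇔ fewer than 5 successes in the first 30. With X ~ Binomial(30, 0.134), P(Y > 30) = P(X ≤ 4).
  k=0: C(30,0)·0.134^0·0.866^30 = 0.0133517
  k=1: C(30,1)·0.134^1·0.866^29 = 0.0619791
  k=2: C(30,2)·0.134^2·0.866^28 = 0.1390592
  k=3: C(30,3)·0.134^3·0.866^27 = 0.2008277
  k=4: C(30,4)·0.134^4·0.866^26 = 0.2097559
P(X ≤ 4) = 0.6249735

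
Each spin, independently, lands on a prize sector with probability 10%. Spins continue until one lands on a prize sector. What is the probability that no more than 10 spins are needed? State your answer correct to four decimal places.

0.6513

Y = number of spins to the first success; geometric, p = 0.10.
P(Y ≤ 10) = 1 − (1−p)^10 = 1 − 0.348678 = 0.651322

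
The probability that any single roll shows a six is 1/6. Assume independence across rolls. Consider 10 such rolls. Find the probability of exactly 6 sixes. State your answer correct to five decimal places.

X ~ Binomial(n=10, p=0.166667).
P(X=6) = C(10,6) · p^6 · (1−p)^4
= 210 · 2.1433e-05 · 0.48225 = 0.0021706

0.00217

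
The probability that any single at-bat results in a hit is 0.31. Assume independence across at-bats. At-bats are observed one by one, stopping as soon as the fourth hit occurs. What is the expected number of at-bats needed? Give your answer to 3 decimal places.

Y = total at-bats until the fourth success; negative binomial with r=4, p=0.31.
E[Y] = r / p = 4 / 0.31 = 12.90323

12.903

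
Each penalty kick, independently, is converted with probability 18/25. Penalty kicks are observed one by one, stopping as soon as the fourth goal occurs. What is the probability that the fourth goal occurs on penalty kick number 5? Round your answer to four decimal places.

Y = trial on which the fourth success occurs; negative binomial, r=4, p=0.72.
P(Y=5) = C(4,3) · p^4 · (1−p)^1
= 4 · 0.26874 · 0.28 = 0.300987

0.3010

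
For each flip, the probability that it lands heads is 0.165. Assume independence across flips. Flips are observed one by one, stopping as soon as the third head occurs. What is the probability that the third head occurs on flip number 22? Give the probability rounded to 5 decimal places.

Y = trial on which the third success occurs; negative binomial, r=3, p=0.165.
P(Y=22) = C(21,2) · p^3 · (1−p)^19
= 210 · 0.0044921 · 0.032512 = 0.0306700

0.03067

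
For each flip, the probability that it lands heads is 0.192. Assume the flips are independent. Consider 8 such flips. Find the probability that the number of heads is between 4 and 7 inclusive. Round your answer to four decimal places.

0.0492

X ~ Binomial(8, 0.192); P(4 ≤ X ≤ 7) = Σ C(8,k) p^k (1−p)^(8−k) over k:
  k=4: C(8,4)·0.192^4·0.808^4 = 0.040546
  k=5: C(8,5)·0.192^5·0.808^3 = 0.007708
  k=6: C(8,6)·0.192^6·0.808^2 = 0.000916
  k=7: C(8,7)·0.192^7·0.808^1 = 0.000062
Total = 0.049232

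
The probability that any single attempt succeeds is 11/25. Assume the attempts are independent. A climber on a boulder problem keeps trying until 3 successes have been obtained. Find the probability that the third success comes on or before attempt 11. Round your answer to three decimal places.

0.926

Finishing within 11 attempts ⇔ at least 3 successes in the first 11. With X ~ Binomial(11, 0.44), P(Y ≤ 11) = 1 − P(X ≤ 2).
  k=0: C(11,0)·0.44^0·0.56^11 = 0.00170
  k=1: C(11,1)·0.44^1·0.56^10 = 0.01468
  k=2: C(11,2)·0.44^2·0.56^9 = 0.05767
1 − 0.07405 = 0.92595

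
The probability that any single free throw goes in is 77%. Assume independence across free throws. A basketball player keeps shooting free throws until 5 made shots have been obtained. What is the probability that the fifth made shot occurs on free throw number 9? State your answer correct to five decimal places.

0.05302

Y = trial on which the fifth success occurs; negative binomial, r=5, p=0.77.
P(Y=9) = C(8,4) · p^5 · (1−p)^4
= 70 · 0.27068 · 0.0027984 = 0.0530228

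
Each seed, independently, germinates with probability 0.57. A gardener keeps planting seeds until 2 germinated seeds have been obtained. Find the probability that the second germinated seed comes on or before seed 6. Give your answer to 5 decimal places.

0.94340

Finishing within 6 seeds ⇔ at least 2 successes in the first 6. With X ~ Binomial(6, 0.57), P(Y ≤ 6) = 1 − P(X ≤ 1).
  k=0: C(6,0)·0.57^0·0.43^6 = 0.0063214
  k=1: C(6,1)·0.57^1·0.43^5 = 0.0502769
1 − 0.0565983 = 0.9434017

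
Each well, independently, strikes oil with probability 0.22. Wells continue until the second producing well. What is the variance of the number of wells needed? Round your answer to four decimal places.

32.2314

Y = total wells until the second success; negative binomial with r=2, p=0.22.
Var(Y) = r(1−p)/p² = 2·0.78 / 0.22² = 32.231405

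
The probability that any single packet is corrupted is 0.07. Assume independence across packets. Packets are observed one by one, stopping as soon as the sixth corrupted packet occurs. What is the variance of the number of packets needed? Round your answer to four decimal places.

1138.7755

Y = total packets until the sixth success; negative binomial with r=6, p=0.07.
Var(Y) = r(1−p)/p² = 6·0.93 / 0.07² = 1138.775510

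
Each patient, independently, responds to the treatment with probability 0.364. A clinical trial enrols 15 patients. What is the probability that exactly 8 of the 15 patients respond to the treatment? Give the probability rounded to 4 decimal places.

X ~ Binomial(n=15, p=0.364).
P(X=8) = C(15,8) · p^8 · (1−p)^7
= 6435 · 0.00030818 · 0.042092 = 0.083476

0.0835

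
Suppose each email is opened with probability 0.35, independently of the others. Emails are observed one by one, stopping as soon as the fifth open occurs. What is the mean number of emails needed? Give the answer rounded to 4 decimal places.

14.2857

Y = total emails until the fifth success; negative binomial with r=5, p=0.35.
E[Y] = r / p = 5 / 0.35 = 14.285714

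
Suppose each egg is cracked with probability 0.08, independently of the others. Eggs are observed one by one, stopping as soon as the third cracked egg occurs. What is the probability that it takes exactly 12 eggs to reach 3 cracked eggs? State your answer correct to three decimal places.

0.013

Y = trial on which the third success occurs; negative binomial, r=3, p=0.08.
P(Y=12) = C(11,2) · p^3 · (1−p)^9
= 55 · 0.000512 · 0.47216 = 0.01330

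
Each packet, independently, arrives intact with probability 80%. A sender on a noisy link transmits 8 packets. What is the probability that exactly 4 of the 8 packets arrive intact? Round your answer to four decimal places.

X ~ Binomial(n=8, p=0.80).
P(X=4) = C(8,4) · p^4 · (1−p)^4
= 70 · 0.4096 · 0.0016 = 0.045875

0.0459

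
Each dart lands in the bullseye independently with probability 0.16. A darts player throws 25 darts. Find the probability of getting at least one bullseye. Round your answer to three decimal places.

P(at least one) = 1 − P(none) = 1 − (1 − 0.16)^25
= 1 − 0.01279 = 0.98721

0.987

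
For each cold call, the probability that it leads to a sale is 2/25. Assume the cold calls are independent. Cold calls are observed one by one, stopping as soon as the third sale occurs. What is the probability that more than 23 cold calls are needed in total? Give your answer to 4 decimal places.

0.7219

Needing more than 23 cold calls ⇔ fewer than 3 successes in the first 23. With X ~ Binomial(23, 0.08), P(Y > 23) = P(X ≤ 2).
  k=0: C(23,0)·0.08^0·0.92^23 = 0.146933
  k=1: C(23,1)·0.08^1·0.92^22 = 0.293866
  k=2: C(23,2)·0.08^2·0.92^21 = 0.281090
P(X ≤ 2) = 0.721889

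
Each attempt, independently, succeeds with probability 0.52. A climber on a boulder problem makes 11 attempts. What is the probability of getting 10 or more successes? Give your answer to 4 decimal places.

X ~ Binomial(11, 0.52); P(X ≥ 10) = Σ C(11,k) p^k (1−p)^(11−k) over k:
  k=10: C(11,10)·0.52^10·0.48^1 = 0.007633
  k=11: C(11,11)·0.52^11·0.48^0 = 0.000752
Total = 0.008384

0.0084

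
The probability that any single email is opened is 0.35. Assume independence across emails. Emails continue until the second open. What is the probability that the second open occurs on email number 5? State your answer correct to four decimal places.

0.1346

Y = trial on which the second success occurs; negative binomial, r=2, p=0.35.
P(Y=5) = C(4,1) · p^2 · (1−p)^3
= 4 · 0.1225 · 0.27463 = 0.134566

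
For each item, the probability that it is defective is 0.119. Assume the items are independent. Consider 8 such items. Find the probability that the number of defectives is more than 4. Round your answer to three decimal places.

X ~ Binomial(8, 0.119); P(X ≥ 5) = Σ C(8,k) p^k (1−p)^(8−k) over k:
  k=5: C(8,5)·0.119^5·0.881^3 = 0.00091
  k=6: C(8,6)·0.119^6·0.881^2 = 0.00006
  k=7: C(8,7)·0.119^7·0.881^1 = 0.00000
  k=8: C(8,8)·0.119^8·0.881^0 = 0.00000
Total = 0.00098

0.001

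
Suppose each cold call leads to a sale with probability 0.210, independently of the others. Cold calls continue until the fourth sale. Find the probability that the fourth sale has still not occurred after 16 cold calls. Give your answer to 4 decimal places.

Needing more than 16 cold calls ⇔ fewer than 4 successes in the first 16. With X ~ Binomial(16, 0.21), P(Y > 16) = P(X ≤ 3).
  k=0: C(16,0)·0.21^0·0.79^16 = 0.023016
  k=1: C(16,1)·0.21^1·0.79^15 = 0.097892
  k=2: C(16,2)·0.21^2·0.79^14 = 0.195164
  k=3: C(16,3)·0.21^3·0.79^13 = 0.242102
P(X ≤ 3) = 0.558173

0.5582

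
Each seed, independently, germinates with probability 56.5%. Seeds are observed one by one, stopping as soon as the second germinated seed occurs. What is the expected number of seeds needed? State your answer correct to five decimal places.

Y = total seeds until the second success; negative binomial with r=2, p=0.565.
E[Y] = r / p = 2 / 0.565 = 3.5398230

3.53982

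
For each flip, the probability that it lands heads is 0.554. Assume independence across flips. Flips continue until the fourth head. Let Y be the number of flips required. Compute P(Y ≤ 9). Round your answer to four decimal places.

0.8403

Finishing within 9 flips ⇔ at least 4 successes in the first 9. With X ~ Binomial(9, 0.554), P(Y ≤ 9) = 1 − P(X ≤ 3).
  k=0: C(9,0)·0.554^0·0.446^9 = 0.000698
  k=1: C(9,1)·0.554^1·0.446^8 = 0.007806
  k=2: C(9,2)·0.554^2·0.446^7 = 0.038785
  k=3: C(9,3)·0.554^3·0.446^6 = 0.112413
1 − 0.159703 = 0.840297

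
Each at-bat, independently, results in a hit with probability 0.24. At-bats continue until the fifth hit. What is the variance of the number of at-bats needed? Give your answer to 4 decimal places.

65.9722

Y = total at-bats until the fifth success; negative binomial with r=5, p=0.24.
Var(Y) = r(1−p)/p² = 5·0.76 / 0.24² = 65.972222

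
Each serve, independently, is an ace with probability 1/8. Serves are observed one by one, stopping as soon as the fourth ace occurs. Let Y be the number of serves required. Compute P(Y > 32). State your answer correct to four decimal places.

0.4203

Needing more than 32 serves ⇔ fewer than 4 successes in the first 32. With X ~ Binomial(32, 0.125), P(Y > 32) = P(X ≤ 3).
  k=0: C(32,0)·0.125^0·0.875^32 = 0.013940
  k=1: C(32,1)·0.125^1·0.875^31 = 0.063725
  k=2: C(32,2)·0.125^2·0.875^30 = 0.141105
  k=3: C(32,3)·0.125^3·0.875^29 = 0.201579
P(X ≤ 3) = 0.420349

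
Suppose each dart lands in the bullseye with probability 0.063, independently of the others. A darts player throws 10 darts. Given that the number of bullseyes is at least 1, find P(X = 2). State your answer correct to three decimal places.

0.222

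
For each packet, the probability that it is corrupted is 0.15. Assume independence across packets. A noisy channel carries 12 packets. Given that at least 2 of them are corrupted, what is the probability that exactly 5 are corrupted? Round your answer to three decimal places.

0.035

X ~ Binomial(12, 0.15). Want P(X=5 | X≥2) = P(X=5) / P(X≥2).
P(X=5) = C(12,5)·0.15^5·0.85^7 = 0.01928
P(X≥2) = 1 − 0.14224 − 0.30122 = 0.55654
Ratio = 0.01928 / 0.55654 = 0.03464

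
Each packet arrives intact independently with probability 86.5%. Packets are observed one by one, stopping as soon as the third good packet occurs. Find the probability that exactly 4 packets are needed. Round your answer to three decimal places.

0.262

Y = trial on which the third success occurs; negative binomial, r=3, p=0.865.
P(Y=4) = C(3,2) · p^3 · (1−p)^1
= 3 · 0.64721 · 0.135 = 0.26212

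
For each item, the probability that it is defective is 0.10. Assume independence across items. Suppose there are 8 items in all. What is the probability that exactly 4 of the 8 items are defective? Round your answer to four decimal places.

0.0046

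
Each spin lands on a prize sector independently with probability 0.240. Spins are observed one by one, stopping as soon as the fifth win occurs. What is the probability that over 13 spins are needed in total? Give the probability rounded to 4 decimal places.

Needing more than 13 spins ⇔ fewer than 5 successes in the first 13. With X ~ Binomial(13, 0.24), P(Y > 13) = P(X ≤ 4).
  k=0: C(13,0)·0.24^0·0.76^13 = 0.028221
  k=1: C(13,1)·0.24^1·0.76^12 = 0.115856
  k=2: C(13,2)·0.24^2·0.76^11 = 0.219516
  k=3: C(13,3)·0.24^3·0.76^10 = 0.254177
  k=4: C(13,4)·0.24^4·0.76^9 = 0.200666
P(X ≤ 4) = 0.818436

0.8184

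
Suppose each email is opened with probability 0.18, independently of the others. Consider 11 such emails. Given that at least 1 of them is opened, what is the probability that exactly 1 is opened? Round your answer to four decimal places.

X ~ Binomial(11, 0.18). Want P(X=1 | X≥1) = P(X=1) / P(X≥1).
P(X=1) = C(11,1)·0.18^1·0.82^10 = 0.272147
P(X≥1) = 1 − 0.112707 = 0.887293
Ratio = 0.272147 / 0.887293 = 0.306716

0.3067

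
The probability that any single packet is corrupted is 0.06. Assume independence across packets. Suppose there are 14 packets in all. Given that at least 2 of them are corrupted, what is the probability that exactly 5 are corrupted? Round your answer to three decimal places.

0.004

X ~ Binomial(14, 0.06). Want P(X=5 | X≥2) = P(X=5) / P(X≥2).
P(X=5) = C(14,5)·0.06^5·0.94^9 = 0.00089
P(X≥2) = 1 − 0.42052 − 0.37579 = 0.20369
Ratio = 0.00089 / 0.20369 = 0.00438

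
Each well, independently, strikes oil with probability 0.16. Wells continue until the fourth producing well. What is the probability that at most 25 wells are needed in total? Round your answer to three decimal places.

0.584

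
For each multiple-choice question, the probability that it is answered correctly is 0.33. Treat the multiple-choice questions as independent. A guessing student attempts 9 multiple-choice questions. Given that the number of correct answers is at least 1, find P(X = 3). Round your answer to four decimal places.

0.2807

X ~ Binomial(9, 0.33). Want P(X=3 | X≥1) = P(X=3) / P(X≥1).
P(X=3) = C(9,3)·0.33^3·0.67^6 = 0.273067
P(X≥1) = 1 − 0.027207 = 0.972793
Ratio = 0.273067 / 0.972793 = 0.280704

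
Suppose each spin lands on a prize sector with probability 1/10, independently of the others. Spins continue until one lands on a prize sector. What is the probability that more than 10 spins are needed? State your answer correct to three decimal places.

Y = number of spins to the first success; geometric, p = 0.10.
P(Y > 10) = P(first 10 all fail) = (1−p)^10 = 0.34868

0.349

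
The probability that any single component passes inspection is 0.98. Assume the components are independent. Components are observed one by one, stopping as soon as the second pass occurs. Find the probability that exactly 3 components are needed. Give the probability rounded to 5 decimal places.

0.03842

Y = trial on which the second success occurs; negative binomial, r=2, p=0.98.
P(Y=3) = C(2,1) · p^2 · (1−p)^1
= 2 · 0.9604 · 0.02 = 0.0384160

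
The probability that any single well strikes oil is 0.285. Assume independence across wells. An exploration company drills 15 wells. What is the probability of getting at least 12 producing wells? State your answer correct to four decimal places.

X ~ Binomial(15, 0.285); P(X ≥ 12) = Σ C(15,k) p^k (1−p)^(15−k) over k:
  k=12: C(15,12)·0.285^12·0.715^3 = 0.000048
  k=13: C(15,13)·0.285^13·0.715^2 = 0.000004
  k=14: C(15,14)·0.285^14·0.715^1 = 0.000000
  k=15: C(15,15)·0.285^15·0.715^0 = 0.000000
Total = 0.000052

0.0001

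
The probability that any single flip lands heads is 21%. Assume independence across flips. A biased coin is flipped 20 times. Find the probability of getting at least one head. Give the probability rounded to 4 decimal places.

P(at least one) = 1 − P(none) = 1 − (1 − 0.21)^20
= 1 − 0.008965 = 0.991035

0.9910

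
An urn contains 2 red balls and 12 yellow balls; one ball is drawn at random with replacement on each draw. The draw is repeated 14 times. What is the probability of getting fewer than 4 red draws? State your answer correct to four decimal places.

X ~ Binomial(14, 0.142857); P(X ≤ 3) = Σ C(14,k) p^k (1−p)^(14−k) over k:
  k=0: C(14,0)·0.142857^0·0.857143^14 = 0.115543
  k=1: C(14,1)·0.142857^1·0.857143^13 = 0.269601
  k=2: C(14,2)·0.142857^2·0.857143^12 = 0.292068
  k=3: C(14,3)·0.142857^3·0.857143^11 = 0.194712
Total = 0.871924

0.8719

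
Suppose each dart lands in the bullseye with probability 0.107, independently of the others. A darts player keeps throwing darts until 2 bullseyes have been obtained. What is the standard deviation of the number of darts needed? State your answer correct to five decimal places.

12.48984

Y = total darts until the second success; negative binomial with r=2, p=0.107.
SD(Y) = √[r(1−p)/p²] = √(155.9961569) = 12.4898421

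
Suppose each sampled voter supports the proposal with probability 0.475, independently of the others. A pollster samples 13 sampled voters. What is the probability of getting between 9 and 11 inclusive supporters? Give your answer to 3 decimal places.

X ~ Binomial(13, 0.475); P(9 ≤ X ≤ 11) = Σ C(13,k) p^k (1−p)^(13−k) over k:
  k=9: C(13,9)·0.475^9·0.525^4 = 0.06686
  k=10: C(13,10)·0.475^10·0.525^3 = 0.02420
  k=11: C(13,11)·0.475^11·0.525^2 = 0.00597
Total = 0.09703

0.097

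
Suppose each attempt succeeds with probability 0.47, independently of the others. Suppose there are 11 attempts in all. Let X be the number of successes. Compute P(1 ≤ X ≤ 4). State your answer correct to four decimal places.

0.3450

X ~ Binomial(11, 0.47); P(1 ≤ X ≤ 4) = Σ C(11,k) p^k (1−p)^(11−k) over k:
  k=1: C(11,1)·0.47^1·0.53^10 = 0.009042
  k=2: C(11,2)·0.47^2·0.53^9 = 0.040090
  k=3: C(11,3)·0.47^3·0.53^8 = 0.106656
  k=4: C(11,4)·0.47^4·0.53^7 = 0.189163
Total = 0.344951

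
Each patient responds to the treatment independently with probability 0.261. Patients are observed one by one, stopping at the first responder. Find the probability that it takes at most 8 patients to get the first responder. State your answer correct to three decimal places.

0.911

Y = number of patients to the first success; geometric, p = 0.261.
P(Y ≤ 8) = 1 − (1−p)^8 = 1 − 0.08895 = 0.91105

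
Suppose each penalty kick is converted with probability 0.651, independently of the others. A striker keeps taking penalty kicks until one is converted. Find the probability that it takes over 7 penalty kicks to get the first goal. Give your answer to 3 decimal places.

0.001

Y = number of penalty kicks to the first success; geometric, p = 0.651.
P(Y > 7) = P(first 7 all fail) = (1−p)^7 = 0.00063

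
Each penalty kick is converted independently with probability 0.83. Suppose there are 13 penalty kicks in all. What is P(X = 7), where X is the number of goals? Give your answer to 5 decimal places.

0.01124

X ~ Binomial(n=13, p=0.83).
P(X=7) = C(13,7) · p^7 · (1−p)^6
= 1716 · 0.27136 · 2.4138e-05 = 0.0112398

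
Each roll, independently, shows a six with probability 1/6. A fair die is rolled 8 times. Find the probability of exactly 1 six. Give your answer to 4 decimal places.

0.3721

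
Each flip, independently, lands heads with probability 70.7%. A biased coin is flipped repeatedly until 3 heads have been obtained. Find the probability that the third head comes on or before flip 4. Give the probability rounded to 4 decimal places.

0.6640

Finishing within 4 flips ⇔ at least 3 successes in the first 4. With X ~ Binomial(4, 0.707), P(Y ≤ 4) = 1 − P(X ≤ 2).
  k=0: C(4,0)·0.707^0·0.293^4 = 0.007370
  k=1: C(4,1)·0.707^1·0.293^3 = 0.071135
  k=2: C(4,2)·0.707^2·0.293^2 = 0.257469
1 − 0.335974 = 0.664026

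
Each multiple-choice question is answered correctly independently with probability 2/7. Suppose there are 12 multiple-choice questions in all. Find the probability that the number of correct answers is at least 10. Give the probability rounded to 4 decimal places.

0.0001

X ~ Binomial(12, 0.285714); P(X ≥ 10) = Σ C(12,k) p^k (1−p)^(12−k) over k:
  k=10: C(12,10)·0.285714^10·0.714286^2 = 0.000122
  k=11: C(12,11)·0.285714^11·0.714286^1 = 0.000009
  k=12: C(12,12)·0.285714^12·0.714286^0 = 0.000000
Total = 0.000131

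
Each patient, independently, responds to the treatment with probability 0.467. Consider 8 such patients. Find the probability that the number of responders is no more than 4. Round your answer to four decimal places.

0.7062

X ~ Binomial(8, 0.467); P(X ≤ 4) = Σ C(8,k) p^k (1−p)^(8−k) over k:
  k=0: C(8,0)·0.467^0·0.533^8 = 0.006514
  k=1: C(8,1)·0.467^1·0.533^7 = 0.045656
  k=2: C(8,2)·0.467^2·0.533^6 = 0.140009
  k=3: C(8,3)·0.467^3·0.533^5 = 0.245344
  k=4: C(8,4)·0.467^4·0.533^4 = 0.268704
Total = 0.706226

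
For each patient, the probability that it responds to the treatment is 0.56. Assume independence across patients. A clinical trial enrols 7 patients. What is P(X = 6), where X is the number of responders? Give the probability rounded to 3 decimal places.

0.095

X ~ Binomial(n=7, p=0.56).
P(X=6) = C(7,6) · p^6 · (1−p)^1
= 7 · 0.030841 · 0.44 = 0.09499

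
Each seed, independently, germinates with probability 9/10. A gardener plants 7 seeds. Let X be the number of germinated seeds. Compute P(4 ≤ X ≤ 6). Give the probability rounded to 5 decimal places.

0.51898

X ~ Binomial(7, 0.90); P(4 ≤ X ≤ 6) = Σ C(7,k) p^k (1−p)^(7−k) over k:
  k=4: C(7,4)·0.90^4·0.10^3 = 0.0229635
  k=5: C(7,5)·0.90^5·0.10^2 = 0.1240029
  k=6: C(7,6)·0.90^6·0.10^1 = 0.3720087
Total = 0.5189751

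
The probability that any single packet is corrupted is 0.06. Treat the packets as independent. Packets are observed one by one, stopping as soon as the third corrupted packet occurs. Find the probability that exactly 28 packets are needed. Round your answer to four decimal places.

0.0161

Y = trial on which the third success occurs; negative binomial, r=3, p=0.06.
P(Y=28) = C(27,2) · p^3 · (1−p)^25
= 351 · 0.000216 · 0.21291 = 0.016142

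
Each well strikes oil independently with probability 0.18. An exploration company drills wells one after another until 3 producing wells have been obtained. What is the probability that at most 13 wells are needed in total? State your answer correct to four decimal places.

0.4231

Finishing within 13 wells ⇔ at least 3 successes in the first 13. With X ~ Binomial(13, 0.18), P(Y ≤ 13) = 1 − P(X ≤ 2).
  k=0: C(13,0)·0.18^0·0.82^13 = 0.075784
  k=1: C(13,1)·0.18^1·0.82^12 = 0.216263
  k=2: C(13,2)·0.18^2·0.82^11 = 0.284834
1 − 0.576881 = 0.423119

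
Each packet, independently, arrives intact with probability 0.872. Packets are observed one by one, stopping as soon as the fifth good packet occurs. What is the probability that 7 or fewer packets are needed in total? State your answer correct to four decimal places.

0.9508

Finishing within 7 packets ⇔ at least 5 successes in the first 7. With X ~ Binomial(7, 0.872), P(Y ≤ 7) = 1 − P(X ≤ 4).
  k=0: C(7,0)·0.872^0·0.128^7 = 0.000001
  k=1: C(7,1)·0.872^1·0.128^6 = 0.000027
  k=2: C(7,2)·0.872^2·0.128^5 = 0.000549
  k=3: C(7,3)·0.872^3·0.128^4 = 0.006230
  k=4: C(7,4)·0.872^4·0.128^3 = 0.042439
1 − 0.049245 = 0.950755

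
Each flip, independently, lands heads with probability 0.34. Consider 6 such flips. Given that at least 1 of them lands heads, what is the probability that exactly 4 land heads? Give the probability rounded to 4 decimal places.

X ~ Binomial(6, 0.34). Want P(X=4 | X≥1) = P(X=4) / P(X≥1).
P(X=4) = C(6,4)·0.34^4·0.66^2 = 0.087316
P(X≥1) = 1 − 0.082654 = 0.917346
Ratio = 0.087316 / 0.917346 = 0.095183

0.0952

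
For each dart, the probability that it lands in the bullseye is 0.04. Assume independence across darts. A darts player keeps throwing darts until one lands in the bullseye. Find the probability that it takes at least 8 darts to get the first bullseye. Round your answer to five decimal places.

Y = number of darts to the first success; geometric, p = 0.04.
P(Y > 7) = P(first 7 all fail) = (1−p)^7 = 0.7514475

0.75145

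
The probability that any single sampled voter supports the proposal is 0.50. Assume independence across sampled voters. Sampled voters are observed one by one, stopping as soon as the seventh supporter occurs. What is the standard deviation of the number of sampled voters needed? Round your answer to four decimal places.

3.7417

Y = total sampled voters until the seventh success; negative binomial with r=7, p=0.50.
SD(Y) = √[r(1−p)/p²] = √(14.000000) = 3.741657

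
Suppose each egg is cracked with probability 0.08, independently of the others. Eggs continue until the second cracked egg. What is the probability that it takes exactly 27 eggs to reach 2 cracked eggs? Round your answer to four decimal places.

Y = trial on which the second success occurs; negative binomial, r=2, p=0.08.
P(Y=27) = C(26,1) · p^2 · (1−p)^25
= 26 · 0.0064 · 0.12436 = 0.020694

0.0207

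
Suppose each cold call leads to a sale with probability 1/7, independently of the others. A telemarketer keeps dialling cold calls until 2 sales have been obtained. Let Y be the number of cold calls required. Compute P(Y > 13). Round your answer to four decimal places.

Needing more than 13 cold calls ⇔ fewer than 2 successes in the first 13. With X ~ Binomial(13, 0.142857), P(Y > 13) = P(X ≤ 1).
  k=0: C(13,0)·0.142857^0·0.857143^13 = 0.134801
  k=1: C(13,1)·0.142857^1·0.857143^12 = 0.292068
P(X ≤ 1) = 0.426868

0.4269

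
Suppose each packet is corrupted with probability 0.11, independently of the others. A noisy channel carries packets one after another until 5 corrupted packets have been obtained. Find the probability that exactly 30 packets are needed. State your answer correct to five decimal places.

Y = trial on which the fifth success occurs; negative binomial, r=5, p=0.11.
P(Y=30) = C(29,4) · p^5 · (1−p)^25
= 23751 · 1.6105e-05 · 0.054294 = 0.0207680

0.02077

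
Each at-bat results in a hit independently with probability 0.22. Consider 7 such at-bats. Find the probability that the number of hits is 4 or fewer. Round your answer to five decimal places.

X ~ Binomial(7, 0.22); P(X ≤ 4) = Σ C(7,k) p^k (1−p)^(7−k) over k:
  k=0: C(7,0)·0.22^0·0.78^7 = 0.1756557
  k=1: C(7,1)·0.22^1·0.78^6 = 0.3468074
  k=2: C(7,2)·0.22^2·0.78^5 = 0.2934524
  k=3: C(7,3)·0.22^3·0.78^4 = 0.1379477
  k=4: C(7,4)·0.22^4·0.78^3 = 0.0389083
Total = 0.9927715

0.99277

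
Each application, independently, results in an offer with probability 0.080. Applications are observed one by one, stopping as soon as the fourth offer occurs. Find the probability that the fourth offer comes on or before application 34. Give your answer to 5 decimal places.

0.28755

Finishing within 34 applications ⇔ at least 4 successes in the first 34. With X ~ Binomial(34, 0.08), P(Y ≤ 34) = 1 − P(X ≤ 3).
  k=0: C(34,0)·0.08^0·0.92^34 = 0.0587200
  k=1: C(34,1)·0.08^1·0.92^33 = 0.1736070
  k=2: C(34,2)·0.08^2·0.92^32 = 0.2490883
  k=3: C(34,3)·0.08^3·0.92^31 = 0.2310384
1 − 0.7124537 = 0.2875463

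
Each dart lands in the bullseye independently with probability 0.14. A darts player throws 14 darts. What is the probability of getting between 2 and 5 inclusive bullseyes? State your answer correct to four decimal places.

X ~ Binomial(14, 0.14); P(2 ≤ X ≤ 5) = Σ C(14,k) p^k (1−p)^(14−k) over k:
  k=2: C(14,2)·0.14^2·0.86^12 = 0.291930
  k=3: C(14,3)·0.14^3·0.86^11 = 0.190094
  k=4: C(14,4)·0.14^4·0.86^10 = 0.085100
  k=5: C(14,5)·0.14^5·0.86^9 = 0.027707
Total = 0.594831

0.5948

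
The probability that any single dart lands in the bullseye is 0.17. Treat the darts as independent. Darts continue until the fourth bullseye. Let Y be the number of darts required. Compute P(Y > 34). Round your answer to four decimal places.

Needing more than 34 darts ⇔ fewer than 4 successes in the first 34. With X ~ Binomial(34, 0.17), P(Y > 34) = P(X ≤ 3).
  k=0: C(34,0)·0.17^0·0.83^34 = 0.001773
  k=1: C(34,1)·0.17^1·0.83^33 = 0.012345
  k=2: C(34,2)·0.17^2·0.83^32 = 0.041721
  k=3: C(34,3)·0.17^3·0.83^31 = 0.091151
P(X ≤ 3) = 0.146990

0.1470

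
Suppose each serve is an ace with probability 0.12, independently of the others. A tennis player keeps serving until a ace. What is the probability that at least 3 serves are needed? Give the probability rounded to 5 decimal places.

Y = number of serves to the first success; geometric, p = 0.12.
P(Y > 2) = P(first 2 all fail) = (1−p)^2 = 0.7744000

0.77440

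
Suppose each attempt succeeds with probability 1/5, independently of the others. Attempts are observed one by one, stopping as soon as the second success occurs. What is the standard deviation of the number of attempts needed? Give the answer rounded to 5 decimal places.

6.32456

Y = total attempts until the second success; negative binomial with r=2, p=0.20.
SD(Y) = √[r(1−p)/p²] = √(40.0000000) = 6.3245553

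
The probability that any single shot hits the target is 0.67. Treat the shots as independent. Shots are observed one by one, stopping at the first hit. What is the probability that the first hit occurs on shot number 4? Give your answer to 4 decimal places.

0.0241

Geometric (trials to first success), p = 0.67.
P(Y = 4) = (1−p)^3 · p = 0.035937 · 0.67 = 0.024078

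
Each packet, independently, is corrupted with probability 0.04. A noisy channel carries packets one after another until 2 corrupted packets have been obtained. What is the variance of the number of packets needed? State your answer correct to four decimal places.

Y = total packets until the second success; negative binomial with r=2, p=0.04.
Var(Y) = r(1−p)/p² = 2·0.96 / 0.04² = 1200.000000

1200.0000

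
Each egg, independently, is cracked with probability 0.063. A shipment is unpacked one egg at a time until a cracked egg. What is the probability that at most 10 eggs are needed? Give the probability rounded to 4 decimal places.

Y = number of eggs to the first success; geometric, p = 0.063.
P(Y ≤ 10) = 1 − (1−p)^10 = 1 − 0.521670 = 0.478330

0.4783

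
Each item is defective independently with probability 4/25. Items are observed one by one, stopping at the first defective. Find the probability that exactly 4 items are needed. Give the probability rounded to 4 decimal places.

0.0948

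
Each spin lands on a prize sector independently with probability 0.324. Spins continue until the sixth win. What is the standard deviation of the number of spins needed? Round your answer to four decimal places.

Y = total spins until the sixth success; negative binomial with r=6, p=0.324.
SD(Y) = √[r(1−p)/p²] = √(38.637403) = 6.215899

6.2159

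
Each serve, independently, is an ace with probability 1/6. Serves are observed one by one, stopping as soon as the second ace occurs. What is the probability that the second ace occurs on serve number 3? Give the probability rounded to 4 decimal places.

Y = trial on which the second success occurs; negative binomial, r=2, p=0.166667.
P(Y=3) = C(2,1) · p^2 · (1−p)^1
= 2 · 0.027778 · 0.83333 = 0.046296

0.0463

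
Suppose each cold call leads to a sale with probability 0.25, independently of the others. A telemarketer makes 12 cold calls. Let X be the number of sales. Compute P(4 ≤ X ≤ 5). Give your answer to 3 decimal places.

X ~ Binomial(12, 0.25); P(4 ≤ X ≤ 5) = Σ C(12,k) p^k (1−p)^(12−k) over k:
  k=4: C(12,4)·0.25^4·0.75^8 = 0.19358
  k=5: C(12,5)·0.25^5·0.75^7 = 0.10324
Total = 0.29682

0.297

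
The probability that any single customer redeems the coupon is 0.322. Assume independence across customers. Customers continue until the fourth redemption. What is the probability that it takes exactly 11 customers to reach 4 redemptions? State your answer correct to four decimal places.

0.0850

Y = trial on which the fourth success occurs; negative binomial, r=4, p=0.322.
P(Y=11) = C(10,3) · p^4 · (1−p)^7
= 120 · 0.01075 · 0.065858 = 0.084960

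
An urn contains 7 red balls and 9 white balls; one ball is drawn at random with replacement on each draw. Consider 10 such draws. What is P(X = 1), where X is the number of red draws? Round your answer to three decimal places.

0.025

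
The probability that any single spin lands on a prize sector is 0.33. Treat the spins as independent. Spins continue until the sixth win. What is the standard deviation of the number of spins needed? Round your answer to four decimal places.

6.0757

Y = total spins until the sixth success; negative binomial with r=6, p=0.33.
SD(Y) = √[r(1−p)/p²] = √(36.914601) = 6.075739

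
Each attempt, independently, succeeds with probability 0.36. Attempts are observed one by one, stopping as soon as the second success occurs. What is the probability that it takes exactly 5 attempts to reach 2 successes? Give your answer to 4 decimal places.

Y = trial on which the second success occurs; negative binomial, r=2, p=0.36.
P(Y=5) = C(4,1) · p^2 · (1−p)^3
= 4 · 0.1296 · 0.26214 = 0.135895

0.1359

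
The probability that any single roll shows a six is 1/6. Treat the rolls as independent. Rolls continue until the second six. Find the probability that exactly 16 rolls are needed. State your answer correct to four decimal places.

0.0325

Y = trial on which the second success occurs; negative binomial, r=2, p=0.166667.
P(Y=16) = C(15,1) · p^2 · (1−p)^14
= 15 · 0.027778 · 0.077887 = 0.032453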